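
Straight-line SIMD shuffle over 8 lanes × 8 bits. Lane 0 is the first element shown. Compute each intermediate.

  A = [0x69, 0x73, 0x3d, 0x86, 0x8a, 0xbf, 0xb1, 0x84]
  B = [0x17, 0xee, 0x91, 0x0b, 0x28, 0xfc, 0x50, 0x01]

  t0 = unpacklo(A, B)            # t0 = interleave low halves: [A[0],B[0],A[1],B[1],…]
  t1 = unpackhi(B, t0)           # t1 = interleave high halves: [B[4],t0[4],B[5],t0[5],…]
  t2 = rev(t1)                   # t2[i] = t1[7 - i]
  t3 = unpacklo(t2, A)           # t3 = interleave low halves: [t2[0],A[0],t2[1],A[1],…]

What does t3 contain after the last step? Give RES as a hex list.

  t0: 69 17 73 ee 3d 91 86 0b
  t1: 28 3d fc 91 50 86 01 0b
  t2: 0b 01 86 50 91 fc 3d 28
  t3: 0b 69 01 73 86 3d 50 86

RES = [ 0x0b  0x69  0x01  0x73  0x86  0x3d  0x50  0x86 ]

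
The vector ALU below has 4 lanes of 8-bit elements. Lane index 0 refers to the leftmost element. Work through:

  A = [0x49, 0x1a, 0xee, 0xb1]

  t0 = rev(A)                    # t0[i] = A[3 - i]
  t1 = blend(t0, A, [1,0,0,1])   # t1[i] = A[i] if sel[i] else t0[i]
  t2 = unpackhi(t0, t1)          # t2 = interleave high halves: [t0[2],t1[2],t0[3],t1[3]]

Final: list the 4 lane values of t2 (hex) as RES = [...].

RES = [0x1a, 0x1a, 0x49, 0xb1]

t0 = [0xb1, 0xee, 0x1a, 0x49]
t1 = [0x49, 0xee, 0x1a, 0xb1]
t2 = [0x1a, 0x1a, 0x49, 0xb1]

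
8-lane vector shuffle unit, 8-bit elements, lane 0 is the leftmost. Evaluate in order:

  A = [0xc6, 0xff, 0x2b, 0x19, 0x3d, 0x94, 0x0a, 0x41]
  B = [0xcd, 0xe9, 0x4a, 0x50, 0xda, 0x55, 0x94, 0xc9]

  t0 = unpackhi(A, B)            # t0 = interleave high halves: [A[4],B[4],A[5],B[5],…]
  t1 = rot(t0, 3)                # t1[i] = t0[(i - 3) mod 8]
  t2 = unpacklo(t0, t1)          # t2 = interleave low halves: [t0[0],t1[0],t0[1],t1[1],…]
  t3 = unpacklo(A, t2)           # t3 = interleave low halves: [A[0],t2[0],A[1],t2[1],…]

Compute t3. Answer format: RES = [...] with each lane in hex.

RES = [ 0xc6  0x3d  0xff  0x94  0x2b  0xda  0x19  0x41 ]

  t0: 3d da 94 55 0a 94 41 c9
  t1: 94 41 c9 3d da 94 55 0a
  t2: 3d 94 da 41 94 c9 55 3d
  t3: c6 3d ff 94 2b da 19 41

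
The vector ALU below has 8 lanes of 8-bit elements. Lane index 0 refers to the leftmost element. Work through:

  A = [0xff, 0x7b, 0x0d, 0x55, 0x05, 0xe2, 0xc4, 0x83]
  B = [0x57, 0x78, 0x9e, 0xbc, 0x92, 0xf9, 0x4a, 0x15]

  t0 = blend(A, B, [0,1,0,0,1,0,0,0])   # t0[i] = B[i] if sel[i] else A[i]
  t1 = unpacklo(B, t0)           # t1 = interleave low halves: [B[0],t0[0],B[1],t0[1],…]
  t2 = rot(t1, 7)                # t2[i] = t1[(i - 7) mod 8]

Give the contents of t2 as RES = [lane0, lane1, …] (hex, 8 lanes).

RES = [ 0xff  0x78  0x78  0x9e  0x0d  0xbc  0x55  0x57 ]

→ t0 |ff|78|0d|55|92|e2|c4|83|
→ t1 |57|ff|78|78|9e|0d|bc|55|
→ t2 |ff|78|78|9e|0d|bc|55|57|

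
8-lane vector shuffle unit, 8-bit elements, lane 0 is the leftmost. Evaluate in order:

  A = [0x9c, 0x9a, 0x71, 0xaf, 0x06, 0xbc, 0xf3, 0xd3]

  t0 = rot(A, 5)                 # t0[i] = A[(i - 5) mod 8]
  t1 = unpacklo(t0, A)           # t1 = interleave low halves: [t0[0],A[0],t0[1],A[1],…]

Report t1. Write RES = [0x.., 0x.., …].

t0 = [0xaf, 0x06, 0xbc, 0xf3, 0xd3, 0x9c, 0x9a, 0x71]
t1 = [0xaf, 0x9c, 0x06, 0x9a, 0xbc, 0x71, 0xf3, 0xaf]

RES = [0xaf, 0x9c, 0x06, 0x9a, 0xbc, 0x71, 0xf3, 0xaf]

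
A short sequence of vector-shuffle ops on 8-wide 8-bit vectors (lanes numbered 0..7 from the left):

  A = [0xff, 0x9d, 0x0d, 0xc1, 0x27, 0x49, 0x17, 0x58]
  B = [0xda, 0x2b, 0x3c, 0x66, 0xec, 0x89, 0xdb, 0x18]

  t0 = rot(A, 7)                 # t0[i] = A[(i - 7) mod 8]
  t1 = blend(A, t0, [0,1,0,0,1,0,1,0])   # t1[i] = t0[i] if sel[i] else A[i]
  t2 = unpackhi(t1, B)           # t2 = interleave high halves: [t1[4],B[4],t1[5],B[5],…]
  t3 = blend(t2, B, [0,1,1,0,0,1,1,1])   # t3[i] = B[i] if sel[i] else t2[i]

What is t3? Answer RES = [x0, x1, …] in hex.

RES = [0x49, 0x2b, 0x3c, 0x89, 0x58, 0x89, 0xdb, 0x18]

→ t0 |9d|0d|c1|27|49|17|58|ff|
→ t1 |ff|0d|0d|c1|49|49|58|58|
→ t2 |49|ec|49|89|58|db|58|18|
→ t3 |49|2b|3c|89|58|89|db|18|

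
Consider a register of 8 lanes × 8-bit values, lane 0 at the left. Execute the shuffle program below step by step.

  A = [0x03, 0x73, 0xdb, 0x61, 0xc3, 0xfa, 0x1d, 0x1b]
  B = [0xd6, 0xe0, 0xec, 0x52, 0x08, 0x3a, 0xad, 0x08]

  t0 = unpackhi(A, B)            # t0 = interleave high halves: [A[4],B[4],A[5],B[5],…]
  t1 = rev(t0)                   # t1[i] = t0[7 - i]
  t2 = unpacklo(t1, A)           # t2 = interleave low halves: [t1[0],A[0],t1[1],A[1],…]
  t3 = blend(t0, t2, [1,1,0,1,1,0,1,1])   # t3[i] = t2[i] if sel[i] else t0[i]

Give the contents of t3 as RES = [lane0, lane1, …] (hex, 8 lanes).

RES = [0x08, 0x03, 0xfa, 0x73, 0xad, 0xad, 0x1d, 0x61]

→ t0 |c3|08|fa|3a|1d|ad|1b|08|
→ t1 |08|1b|ad|1d|3a|fa|08|c3|
→ t2 |08|03|1b|73|ad|db|1d|61|
→ t3 |08|03|fa|73|ad|ad|1d|61|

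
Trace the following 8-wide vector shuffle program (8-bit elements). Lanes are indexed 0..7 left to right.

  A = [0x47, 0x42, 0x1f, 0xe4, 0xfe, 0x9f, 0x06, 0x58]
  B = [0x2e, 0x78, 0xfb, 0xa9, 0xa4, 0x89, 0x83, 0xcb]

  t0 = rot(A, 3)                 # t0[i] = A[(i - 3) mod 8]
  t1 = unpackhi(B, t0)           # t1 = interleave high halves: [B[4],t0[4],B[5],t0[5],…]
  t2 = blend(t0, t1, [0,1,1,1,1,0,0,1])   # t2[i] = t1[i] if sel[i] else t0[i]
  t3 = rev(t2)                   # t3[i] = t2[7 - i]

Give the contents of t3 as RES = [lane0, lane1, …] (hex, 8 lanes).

RES = [0xfe, 0xe4, 0x1f, 0x83, 0x1f, 0x89, 0x42, 0x9f]

  t0: 9f 06 58 47 42 1f e4 fe
  t1: a4 42 89 1f 83 e4 cb fe
  t2: 9f 42 89 1f 83 1f e4 fe
  t3: fe e4 1f 83 1f 89 42 9f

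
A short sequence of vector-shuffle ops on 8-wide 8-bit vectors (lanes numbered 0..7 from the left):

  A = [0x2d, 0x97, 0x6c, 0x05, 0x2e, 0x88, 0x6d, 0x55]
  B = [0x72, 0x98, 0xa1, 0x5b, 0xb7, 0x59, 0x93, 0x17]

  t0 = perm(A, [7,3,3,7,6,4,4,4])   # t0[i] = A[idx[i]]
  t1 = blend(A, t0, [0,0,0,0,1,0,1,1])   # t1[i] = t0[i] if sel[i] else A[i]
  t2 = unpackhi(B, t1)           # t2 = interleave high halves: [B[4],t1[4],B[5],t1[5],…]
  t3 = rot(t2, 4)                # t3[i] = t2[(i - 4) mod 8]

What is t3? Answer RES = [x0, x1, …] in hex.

RES = [0x93, 0x2e, 0x17, 0x2e, 0xb7, 0x6d, 0x59, 0x88]

→ t0 |55|05|05|55|6d|2e|2e|2e|
→ t1 |2d|97|6c|05|6d|88|2e|2e|
→ t2 |b7|6d|59|88|93|2e|17|2e|
→ t3 |93|2e|17|2e|b7|6d|59|88|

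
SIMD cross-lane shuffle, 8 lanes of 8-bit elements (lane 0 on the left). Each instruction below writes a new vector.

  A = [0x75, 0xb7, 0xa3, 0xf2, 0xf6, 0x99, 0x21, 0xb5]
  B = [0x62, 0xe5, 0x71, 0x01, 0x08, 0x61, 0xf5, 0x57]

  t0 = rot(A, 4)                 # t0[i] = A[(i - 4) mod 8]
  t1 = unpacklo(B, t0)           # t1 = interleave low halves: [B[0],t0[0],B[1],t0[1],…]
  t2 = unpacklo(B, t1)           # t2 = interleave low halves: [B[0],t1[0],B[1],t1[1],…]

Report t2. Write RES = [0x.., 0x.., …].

t0 = [0xf6, 0x99, 0x21, 0xb5, 0x75, 0xb7, 0xa3, 0xf2]
t1 = [0x62, 0xf6, 0xe5, 0x99, 0x71, 0x21, 0x01, 0xb5]
t2 = [0x62, 0x62, 0xe5, 0xf6, 0x71, 0xe5, 0x01, 0x99]

RES = [ 0x62  0x62  0xe5  0xf6  0x71  0xe5  0x01  0x99 ]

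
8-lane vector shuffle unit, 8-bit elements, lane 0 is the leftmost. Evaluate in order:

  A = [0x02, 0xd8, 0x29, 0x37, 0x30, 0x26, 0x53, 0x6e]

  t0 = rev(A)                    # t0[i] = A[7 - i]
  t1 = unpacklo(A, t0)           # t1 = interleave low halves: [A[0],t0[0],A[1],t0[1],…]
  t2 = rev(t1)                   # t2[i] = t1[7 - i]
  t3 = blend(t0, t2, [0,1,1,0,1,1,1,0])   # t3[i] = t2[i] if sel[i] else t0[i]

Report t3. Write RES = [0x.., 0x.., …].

t0 = [0x6e, 0x53, 0x26, 0x30, 0x37, 0x29, 0xd8, 0x02]
t1 = [0x02, 0x6e, 0xd8, 0x53, 0x29, 0x26, 0x37, 0x30]
t2 = [0x30, 0x37, 0x26, 0x29, 0x53, 0xd8, 0x6e, 0x02]
t3 = [0x6e, 0x37, 0x26, 0x30, 0x53, 0xd8, 0x6e, 0x02]

RES = [ 0x6e  0x37  0x26  0x30  0x53  0xd8  0x6e  0x02 ]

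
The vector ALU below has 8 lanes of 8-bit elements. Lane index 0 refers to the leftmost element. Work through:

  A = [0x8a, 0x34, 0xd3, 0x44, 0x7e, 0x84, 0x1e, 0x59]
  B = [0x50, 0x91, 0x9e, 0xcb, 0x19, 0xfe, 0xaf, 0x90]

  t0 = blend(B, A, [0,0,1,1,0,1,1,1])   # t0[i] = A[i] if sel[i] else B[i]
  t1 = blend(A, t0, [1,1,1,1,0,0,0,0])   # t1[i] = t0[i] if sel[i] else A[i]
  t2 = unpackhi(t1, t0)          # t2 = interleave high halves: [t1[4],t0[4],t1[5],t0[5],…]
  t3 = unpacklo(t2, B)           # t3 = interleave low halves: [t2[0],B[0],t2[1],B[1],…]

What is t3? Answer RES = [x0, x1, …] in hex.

t0 = [0x50, 0x91, 0xd3, 0x44, 0x19, 0x84, 0x1e, 0x59]
t1 = [0x50, 0x91, 0xd3, 0x44, 0x7e, 0x84, 0x1e, 0x59]
t2 = [0x7e, 0x19, 0x84, 0x84, 0x1e, 0x1e, 0x59, 0x59]
t3 = [0x7e, 0x50, 0x19, 0x91, 0x84, 0x9e, 0x84, 0xcb]

RES = [ 0x7e  0x50  0x19  0x91  0x84  0x9e  0x84  0xcb ]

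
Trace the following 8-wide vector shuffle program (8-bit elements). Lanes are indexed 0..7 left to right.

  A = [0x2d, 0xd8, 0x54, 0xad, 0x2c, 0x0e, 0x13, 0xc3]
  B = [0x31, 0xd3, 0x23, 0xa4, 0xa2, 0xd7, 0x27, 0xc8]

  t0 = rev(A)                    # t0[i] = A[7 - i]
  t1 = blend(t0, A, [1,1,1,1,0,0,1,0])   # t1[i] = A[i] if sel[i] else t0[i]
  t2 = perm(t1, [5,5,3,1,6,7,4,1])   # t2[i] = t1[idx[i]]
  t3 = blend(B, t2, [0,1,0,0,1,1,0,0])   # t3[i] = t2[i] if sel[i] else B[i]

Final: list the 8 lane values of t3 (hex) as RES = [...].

RES = [ 0x31  0x54  0x23  0xa4  0x13  0x2d  0x27  0xc8 ]

t0 = [0xc3, 0x13, 0x0e, 0x2c, 0xad, 0x54, 0xd8, 0x2d]
t1 = [0x2d, 0xd8, 0x54, 0xad, 0xad, 0x54, 0x13, 0x2d]
t2 = [0x54, 0x54, 0xad, 0xd8, 0x13, 0x2d, 0xad, 0xd8]
t3 = [0x31, 0x54, 0x23, 0xa4, 0x13, 0x2d, 0x27, 0xc8]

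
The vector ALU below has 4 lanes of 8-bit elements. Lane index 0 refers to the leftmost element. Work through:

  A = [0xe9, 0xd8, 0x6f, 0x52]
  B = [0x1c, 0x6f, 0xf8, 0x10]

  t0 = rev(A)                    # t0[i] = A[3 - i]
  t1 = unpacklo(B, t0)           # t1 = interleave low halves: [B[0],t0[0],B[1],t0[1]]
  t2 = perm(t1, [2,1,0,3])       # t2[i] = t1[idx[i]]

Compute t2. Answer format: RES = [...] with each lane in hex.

→ t0 |52|6f|d8|e9|
→ t1 |1c|52|6f|6f|
→ t2 |6f|52|1c|6f|

RES = [ 0x6f  0x52  0x1c  0x6f ]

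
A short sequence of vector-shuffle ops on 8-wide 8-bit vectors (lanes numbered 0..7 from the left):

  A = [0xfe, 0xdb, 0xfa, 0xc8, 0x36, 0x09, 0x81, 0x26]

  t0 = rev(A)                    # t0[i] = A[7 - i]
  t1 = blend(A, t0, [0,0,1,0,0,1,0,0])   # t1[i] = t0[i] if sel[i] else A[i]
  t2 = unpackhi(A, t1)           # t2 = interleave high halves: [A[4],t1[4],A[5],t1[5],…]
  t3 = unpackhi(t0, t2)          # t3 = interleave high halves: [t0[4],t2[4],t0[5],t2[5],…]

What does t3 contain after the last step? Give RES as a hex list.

→ t0 |26|81|09|36|c8|fa|db|fe|
→ t1 |fe|db|09|c8|36|fa|81|26|
→ t2 |36|36|09|fa|81|81|26|26|
→ t3 |c8|81|fa|81|db|26|fe|26|

RES = [ 0xc8  0x81  0xfa  0x81  0xdb  0x26  0xfe  0x26 ]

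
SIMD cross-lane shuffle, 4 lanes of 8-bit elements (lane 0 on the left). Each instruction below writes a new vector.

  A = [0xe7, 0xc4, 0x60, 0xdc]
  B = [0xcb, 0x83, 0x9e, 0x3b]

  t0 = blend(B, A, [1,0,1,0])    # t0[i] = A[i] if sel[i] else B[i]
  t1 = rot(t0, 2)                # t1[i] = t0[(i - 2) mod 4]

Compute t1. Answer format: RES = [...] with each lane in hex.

RES = [0x60, 0x3b, 0xe7, 0x83]

→ t0 |e7|83|60|3b|
→ t1 |60|3b|e7|83|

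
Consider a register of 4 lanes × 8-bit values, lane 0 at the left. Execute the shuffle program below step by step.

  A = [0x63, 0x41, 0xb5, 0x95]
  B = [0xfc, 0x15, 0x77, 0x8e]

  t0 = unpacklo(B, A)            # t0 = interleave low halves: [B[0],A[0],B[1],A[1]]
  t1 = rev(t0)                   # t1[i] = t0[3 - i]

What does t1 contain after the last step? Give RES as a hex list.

  t0: fc 63 15 41
  t1: 41 15 63 fc

RES = [0x41, 0x15, 0x63, 0xfc]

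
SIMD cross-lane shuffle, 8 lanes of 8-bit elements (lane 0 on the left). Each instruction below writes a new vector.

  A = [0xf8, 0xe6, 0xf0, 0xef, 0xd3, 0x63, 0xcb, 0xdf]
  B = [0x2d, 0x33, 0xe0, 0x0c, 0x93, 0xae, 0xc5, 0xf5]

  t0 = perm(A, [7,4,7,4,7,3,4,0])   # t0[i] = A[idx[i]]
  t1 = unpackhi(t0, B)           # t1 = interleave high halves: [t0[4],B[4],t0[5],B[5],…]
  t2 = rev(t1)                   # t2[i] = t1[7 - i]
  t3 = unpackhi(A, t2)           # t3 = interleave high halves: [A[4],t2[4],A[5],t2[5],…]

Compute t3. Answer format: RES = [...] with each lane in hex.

RES = [ 0xd3  0xae  0x63  0xef  0xcb  0x93  0xdf  0xdf ]

  t0: df d3 df d3 df ef d3 f8
  t1: df 93 ef ae d3 c5 f8 f5
  t2: f5 f8 c5 d3 ae ef 93 df
  t3: d3 ae 63 ef cb 93 df df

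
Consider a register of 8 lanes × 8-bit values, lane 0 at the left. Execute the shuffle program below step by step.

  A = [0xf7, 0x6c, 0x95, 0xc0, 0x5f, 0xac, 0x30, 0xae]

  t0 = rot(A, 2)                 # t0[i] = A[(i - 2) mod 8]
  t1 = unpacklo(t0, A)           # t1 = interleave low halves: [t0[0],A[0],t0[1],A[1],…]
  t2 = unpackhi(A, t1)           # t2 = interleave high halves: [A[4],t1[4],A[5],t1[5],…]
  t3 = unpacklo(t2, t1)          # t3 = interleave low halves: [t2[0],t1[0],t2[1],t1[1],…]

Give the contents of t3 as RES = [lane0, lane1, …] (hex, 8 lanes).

RES = [0x5f, 0x30, 0xf7, 0xf7, 0xac, 0xae, 0x95, 0x6c]

t0 = [0x30, 0xae, 0xf7, 0x6c, 0x95, 0xc0, 0x5f, 0xac]
t1 = [0x30, 0xf7, 0xae, 0x6c, 0xf7, 0x95, 0x6c, 0xc0]
t2 = [0x5f, 0xf7, 0xac, 0x95, 0x30, 0x6c, 0xae, 0xc0]
t3 = [0x5f, 0x30, 0xf7, 0xf7, 0xac, 0xae, 0x95, 0x6c]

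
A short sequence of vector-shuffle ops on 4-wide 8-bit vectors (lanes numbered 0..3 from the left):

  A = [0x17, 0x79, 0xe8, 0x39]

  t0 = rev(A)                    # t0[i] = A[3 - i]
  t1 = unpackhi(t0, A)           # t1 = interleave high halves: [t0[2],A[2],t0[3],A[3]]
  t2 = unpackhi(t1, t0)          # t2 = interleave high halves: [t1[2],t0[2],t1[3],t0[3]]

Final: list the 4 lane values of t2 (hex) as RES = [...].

RES = [ 0x17  0x79  0x39  0x17 ]

  t0: 39 e8 79 17
  t1: 79 e8 17 39
  t2: 17 79 39 17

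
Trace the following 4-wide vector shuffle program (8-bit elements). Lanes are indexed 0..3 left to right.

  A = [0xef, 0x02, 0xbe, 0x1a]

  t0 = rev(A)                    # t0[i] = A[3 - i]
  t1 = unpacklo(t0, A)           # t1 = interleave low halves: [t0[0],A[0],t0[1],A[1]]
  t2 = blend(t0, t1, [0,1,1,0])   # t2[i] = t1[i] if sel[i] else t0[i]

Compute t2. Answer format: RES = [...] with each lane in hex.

RES = [0x1a, 0xef, 0xbe, 0xef]

→ t0 |1a|be|02|ef|
→ t1 |1a|ef|be|02|
→ t2 |1a|ef|be|ef|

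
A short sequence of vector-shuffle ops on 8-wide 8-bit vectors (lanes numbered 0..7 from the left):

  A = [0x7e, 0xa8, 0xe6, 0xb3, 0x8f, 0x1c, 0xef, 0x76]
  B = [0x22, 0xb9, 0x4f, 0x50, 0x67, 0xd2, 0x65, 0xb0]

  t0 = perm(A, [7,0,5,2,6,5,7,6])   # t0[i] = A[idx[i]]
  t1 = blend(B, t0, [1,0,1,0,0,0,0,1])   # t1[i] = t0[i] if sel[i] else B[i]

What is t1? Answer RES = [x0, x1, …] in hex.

RES = [0x76, 0xb9, 0x1c, 0x50, 0x67, 0xd2, 0x65, 0xef]

→ t0 |76|7e|1c|e6|ef|1c|76|ef|
→ t1 |76|b9|1c|50|67|d2|65|ef|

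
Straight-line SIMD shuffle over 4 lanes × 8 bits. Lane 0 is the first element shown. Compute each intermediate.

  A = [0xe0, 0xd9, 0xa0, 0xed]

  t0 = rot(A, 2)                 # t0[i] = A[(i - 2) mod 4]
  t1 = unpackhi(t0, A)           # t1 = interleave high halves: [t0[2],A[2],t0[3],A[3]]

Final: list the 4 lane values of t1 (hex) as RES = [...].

→ t0 |a0|ed|e0|d9|
→ t1 |e0|a0|d9|ed|

RES = [0xe0, 0xa0, 0xd9, 0xed]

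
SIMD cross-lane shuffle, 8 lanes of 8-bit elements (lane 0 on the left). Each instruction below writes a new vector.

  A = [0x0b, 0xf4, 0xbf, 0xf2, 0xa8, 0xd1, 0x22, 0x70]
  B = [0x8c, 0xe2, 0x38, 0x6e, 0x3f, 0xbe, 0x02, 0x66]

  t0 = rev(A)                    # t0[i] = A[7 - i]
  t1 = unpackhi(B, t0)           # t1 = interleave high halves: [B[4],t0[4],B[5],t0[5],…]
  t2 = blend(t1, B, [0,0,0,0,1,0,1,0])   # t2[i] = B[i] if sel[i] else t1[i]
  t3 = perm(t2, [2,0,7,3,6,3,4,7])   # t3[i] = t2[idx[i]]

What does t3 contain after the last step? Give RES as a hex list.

t0 = [0x70, 0x22, 0xd1, 0xa8, 0xf2, 0xbf, 0xf4, 0x0b]
t1 = [0x3f, 0xf2, 0xbe, 0xbf, 0x02, 0xf4, 0x66, 0x0b]
t2 = [0x3f, 0xf2, 0xbe, 0xbf, 0x3f, 0xf4, 0x02, 0x0b]
t3 = [0xbe, 0x3f, 0x0b, 0xbf, 0x02, 0xbf, 0x3f, 0x0b]

RES = [0xbe, 0x3f, 0x0b, 0xbf, 0x02, 0xbf, 0x3f, 0x0b]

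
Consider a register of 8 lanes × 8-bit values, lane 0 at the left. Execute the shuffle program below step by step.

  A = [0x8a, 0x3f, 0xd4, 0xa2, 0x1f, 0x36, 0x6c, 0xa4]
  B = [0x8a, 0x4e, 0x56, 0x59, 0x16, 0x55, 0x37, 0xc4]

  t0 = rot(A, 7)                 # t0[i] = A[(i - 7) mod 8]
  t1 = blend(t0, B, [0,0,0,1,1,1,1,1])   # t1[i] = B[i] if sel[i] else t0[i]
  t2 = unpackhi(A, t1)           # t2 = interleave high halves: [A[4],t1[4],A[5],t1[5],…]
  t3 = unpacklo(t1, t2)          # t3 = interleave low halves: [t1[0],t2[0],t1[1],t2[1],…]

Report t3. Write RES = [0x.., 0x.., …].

RES = [0x3f, 0x1f, 0xd4, 0x16, 0xa2, 0x36, 0x59, 0x55]

  t0: 3f d4 a2 1f 36 6c a4 8a
  t1: 3f d4 a2 59 16 55 37 c4
  t2: 1f 16 36 55 6c 37 a4 c4
  t3: 3f 1f d4 16 a2 36 59 55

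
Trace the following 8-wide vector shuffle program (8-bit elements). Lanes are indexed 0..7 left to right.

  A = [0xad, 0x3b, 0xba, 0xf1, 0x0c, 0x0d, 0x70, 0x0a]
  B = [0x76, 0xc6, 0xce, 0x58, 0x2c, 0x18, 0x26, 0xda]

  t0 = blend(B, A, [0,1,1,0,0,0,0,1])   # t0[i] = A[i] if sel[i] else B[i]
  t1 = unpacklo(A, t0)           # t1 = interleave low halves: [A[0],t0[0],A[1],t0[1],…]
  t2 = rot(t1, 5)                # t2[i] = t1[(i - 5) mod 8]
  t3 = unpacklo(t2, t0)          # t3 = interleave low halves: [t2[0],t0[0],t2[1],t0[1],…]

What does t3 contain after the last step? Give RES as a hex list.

t0 = [0x76, 0x3b, 0xba, 0x58, 0x2c, 0x18, 0x26, 0x0a]
t1 = [0xad, 0x76, 0x3b, 0x3b, 0xba, 0xba, 0xf1, 0x58]
t2 = [0x3b, 0xba, 0xba, 0xf1, 0x58, 0xad, 0x76, 0x3b]
t3 = [0x3b, 0x76, 0xba, 0x3b, 0xba, 0xba, 0xf1, 0x58]

RES = [0x3b, 0x76, 0xba, 0x3b, 0xba, 0xba, 0xf1, 0x58]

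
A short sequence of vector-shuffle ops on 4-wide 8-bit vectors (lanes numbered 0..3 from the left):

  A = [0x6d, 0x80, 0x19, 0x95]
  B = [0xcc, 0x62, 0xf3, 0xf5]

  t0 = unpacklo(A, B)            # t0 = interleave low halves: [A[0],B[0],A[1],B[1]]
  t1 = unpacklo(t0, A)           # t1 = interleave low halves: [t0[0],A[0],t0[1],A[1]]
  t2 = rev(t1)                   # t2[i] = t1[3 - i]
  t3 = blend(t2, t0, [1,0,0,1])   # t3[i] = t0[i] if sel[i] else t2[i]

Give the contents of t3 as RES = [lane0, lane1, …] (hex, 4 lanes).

  t0: 6d cc 80 62
  t1: 6d 6d cc 80
  t2: 80 cc 6d 6d
  t3: 6d cc 6d 62

RES = [ 0x6d  0xcc  0x6d  0x62 ]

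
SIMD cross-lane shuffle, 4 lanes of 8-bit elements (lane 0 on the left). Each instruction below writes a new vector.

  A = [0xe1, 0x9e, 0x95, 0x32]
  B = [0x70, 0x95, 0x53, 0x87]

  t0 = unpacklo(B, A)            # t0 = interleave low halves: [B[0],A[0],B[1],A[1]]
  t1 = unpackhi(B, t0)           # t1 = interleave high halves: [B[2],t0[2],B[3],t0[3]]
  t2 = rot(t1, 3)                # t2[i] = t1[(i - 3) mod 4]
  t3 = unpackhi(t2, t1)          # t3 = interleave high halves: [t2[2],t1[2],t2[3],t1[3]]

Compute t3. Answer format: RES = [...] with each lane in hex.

t0 = [0x70, 0xe1, 0x95, 0x9e]
t1 = [0x53, 0x95, 0x87, 0x9e]
t2 = [0x95, 0x87, 0x9e, 0x53]
t3 = [0x9e, 0x87, 0x53, 0x9e]

RES = [ 0x9e  0x87  0x53  0x9e ]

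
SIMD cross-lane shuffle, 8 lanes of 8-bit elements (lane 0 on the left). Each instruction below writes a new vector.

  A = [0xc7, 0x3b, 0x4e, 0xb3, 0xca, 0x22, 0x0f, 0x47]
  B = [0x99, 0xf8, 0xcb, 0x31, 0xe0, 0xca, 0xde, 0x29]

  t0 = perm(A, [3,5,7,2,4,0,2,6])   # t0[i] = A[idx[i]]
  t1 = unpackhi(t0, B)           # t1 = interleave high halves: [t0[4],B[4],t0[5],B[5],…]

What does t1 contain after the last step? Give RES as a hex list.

RES = [ 0xca  0xe0  0xc7  0xca  0x4e  0xde  0x0f  0x29 ]

  t0: b3 22 47 4e ca c7 4e 0f
  t1: ca e0 c7 ca 4e de 0f 29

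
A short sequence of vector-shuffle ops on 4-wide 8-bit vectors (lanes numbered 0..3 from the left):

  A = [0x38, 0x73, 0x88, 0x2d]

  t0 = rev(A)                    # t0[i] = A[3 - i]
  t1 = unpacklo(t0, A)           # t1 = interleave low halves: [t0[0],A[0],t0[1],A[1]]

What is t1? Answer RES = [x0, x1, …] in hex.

RES = [ 0x2d  0x38  0x88  0x73 ]

  t0: 2d 88 73 38
  t1: 2d 38 88 73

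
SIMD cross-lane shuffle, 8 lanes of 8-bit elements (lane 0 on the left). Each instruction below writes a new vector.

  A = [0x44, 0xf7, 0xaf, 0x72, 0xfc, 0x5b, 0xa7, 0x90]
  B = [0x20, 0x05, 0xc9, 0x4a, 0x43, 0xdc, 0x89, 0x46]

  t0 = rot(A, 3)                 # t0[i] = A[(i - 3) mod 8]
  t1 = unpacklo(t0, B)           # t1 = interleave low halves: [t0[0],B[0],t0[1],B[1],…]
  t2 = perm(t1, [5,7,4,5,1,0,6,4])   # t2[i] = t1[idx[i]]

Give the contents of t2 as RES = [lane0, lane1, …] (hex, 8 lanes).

RES = [ 0xc9  0x4a  0x90  0xc9  0x20  0x5b  0x44  0x90 ]

→ t0 |5b|a7|90|44|f7|af|72|fc|
→ t1 |5b|20|a7|05|90|c9|44|4a|
→ t2 |c9|4a|90|c9|20|5b|44|90|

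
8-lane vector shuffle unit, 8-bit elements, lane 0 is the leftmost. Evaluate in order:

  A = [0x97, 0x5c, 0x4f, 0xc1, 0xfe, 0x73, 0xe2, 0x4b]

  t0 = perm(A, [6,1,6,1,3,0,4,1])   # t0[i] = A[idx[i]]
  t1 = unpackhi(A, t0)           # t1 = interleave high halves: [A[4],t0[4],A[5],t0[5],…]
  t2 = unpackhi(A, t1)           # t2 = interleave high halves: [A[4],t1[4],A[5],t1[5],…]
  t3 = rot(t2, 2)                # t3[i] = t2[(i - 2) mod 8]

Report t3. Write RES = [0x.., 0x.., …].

RES = [0x4b, 0x5c, 0xfe, 0xe2, 0x73, 0xfe, 0xe2, 0x4b]

→ t0 |e2|5c|e2|5c|c1|97|fe|5c|
→ t1 |fe|c1|73|97|e2|fe|4b|5c|
→ t2 |fe|e2|73|fe|e2|4b|4b|5c|
→ t3 |4b|5c|fe|e2|73|fe|e2|4b|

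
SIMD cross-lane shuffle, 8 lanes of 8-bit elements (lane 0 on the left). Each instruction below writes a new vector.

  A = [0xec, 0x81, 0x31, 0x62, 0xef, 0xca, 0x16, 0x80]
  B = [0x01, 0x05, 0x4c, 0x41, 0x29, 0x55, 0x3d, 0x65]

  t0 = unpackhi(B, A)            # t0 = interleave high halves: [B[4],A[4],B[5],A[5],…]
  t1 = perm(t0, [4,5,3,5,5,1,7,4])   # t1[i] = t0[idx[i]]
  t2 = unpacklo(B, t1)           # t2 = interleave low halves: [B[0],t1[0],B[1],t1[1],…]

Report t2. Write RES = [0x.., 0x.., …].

RES = [0x01, 0x3d, 0x05, 0x16, 0x4c, 0xca, 0x41, 0x16]

t0 = [0x29, 0xef, 0x55, 0xca, 0x3d, 0x16, 0x65, 0x80]
t1 = [0x3d, 0x16, 0xca, 0x16, 0x16, 0xef, 0x80, 0x3d]
t2 = [0x01, 0x3d, 0x05, 0x16, 0x4c, 0xca, 0x41, 0x16]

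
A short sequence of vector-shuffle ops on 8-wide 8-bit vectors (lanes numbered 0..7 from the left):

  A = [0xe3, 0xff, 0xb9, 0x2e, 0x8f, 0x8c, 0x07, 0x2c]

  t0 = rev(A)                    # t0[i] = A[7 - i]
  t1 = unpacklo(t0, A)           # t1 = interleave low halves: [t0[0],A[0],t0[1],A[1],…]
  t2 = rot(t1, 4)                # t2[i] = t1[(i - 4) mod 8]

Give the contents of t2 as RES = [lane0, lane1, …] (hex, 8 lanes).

RES = [0x8c, 0xb9, 0x8f, 0x2e, 0x2c, 0xe3, 0x07, 0xff]

→ t0 |2c|07|8c|8f|2e|b9|ff|e3|
→ t1 |2c|e3|07|ff|8c|b9|8f|2e|
→ t2 |8c|b9|8f|2e|2c|e3|07|ff|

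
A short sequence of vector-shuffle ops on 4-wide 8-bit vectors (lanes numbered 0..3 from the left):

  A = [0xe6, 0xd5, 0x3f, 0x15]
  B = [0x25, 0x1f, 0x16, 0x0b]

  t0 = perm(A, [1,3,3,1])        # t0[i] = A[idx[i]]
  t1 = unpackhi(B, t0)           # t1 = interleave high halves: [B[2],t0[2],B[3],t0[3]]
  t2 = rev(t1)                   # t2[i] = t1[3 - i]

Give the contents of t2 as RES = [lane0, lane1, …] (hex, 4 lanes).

t0 = [0xd5, 0x15, 0x15, 0xd5]
t1 = [0x16, 0x15, 0x0b, 0xd5]
t2 = [0xd5, 0x0b, 0x15, 0x16]

RES = [ 0xd5  0x0b  0x15  0x16 ]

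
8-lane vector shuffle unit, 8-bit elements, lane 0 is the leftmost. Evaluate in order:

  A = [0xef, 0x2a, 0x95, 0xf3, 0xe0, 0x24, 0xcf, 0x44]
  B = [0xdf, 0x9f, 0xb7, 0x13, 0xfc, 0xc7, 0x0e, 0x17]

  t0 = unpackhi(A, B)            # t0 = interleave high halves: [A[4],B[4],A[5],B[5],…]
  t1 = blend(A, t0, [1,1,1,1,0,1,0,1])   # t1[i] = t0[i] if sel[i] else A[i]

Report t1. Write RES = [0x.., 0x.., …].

RES = [0xe0, 0xfc, 0x24, 0xc7, 0xe0, 0x0e, 0xcf, 0x17]

→ t0 |e0|fc|24|c7|cf|0e|44|17|
→ t1 |e0|fc|24|c7|e0|0e|cf|17|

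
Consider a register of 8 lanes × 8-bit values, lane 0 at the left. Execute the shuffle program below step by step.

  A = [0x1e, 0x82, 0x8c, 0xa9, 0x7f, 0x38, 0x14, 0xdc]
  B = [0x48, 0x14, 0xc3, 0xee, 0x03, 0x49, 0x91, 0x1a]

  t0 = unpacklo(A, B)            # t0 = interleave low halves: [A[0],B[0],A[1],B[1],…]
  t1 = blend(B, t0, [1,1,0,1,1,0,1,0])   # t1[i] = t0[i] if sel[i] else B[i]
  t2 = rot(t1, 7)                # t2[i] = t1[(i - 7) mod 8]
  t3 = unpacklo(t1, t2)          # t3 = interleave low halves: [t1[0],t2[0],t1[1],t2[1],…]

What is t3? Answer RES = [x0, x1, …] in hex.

→ t0 |1e|48|82|14|8c|c3|a9|ee|
→ t1 |1e|48|c3|14|8c|49|a9|1a|
→ t2 |48|c3|14|8c|49|a9|1a|1e|
→ t3 |1e|48|48|c3|c3|14|14|8c|

RES = [0x1e, 0x48, 0x48, 0xc3, 0xc3, 0x14, 0x14, 0x8c]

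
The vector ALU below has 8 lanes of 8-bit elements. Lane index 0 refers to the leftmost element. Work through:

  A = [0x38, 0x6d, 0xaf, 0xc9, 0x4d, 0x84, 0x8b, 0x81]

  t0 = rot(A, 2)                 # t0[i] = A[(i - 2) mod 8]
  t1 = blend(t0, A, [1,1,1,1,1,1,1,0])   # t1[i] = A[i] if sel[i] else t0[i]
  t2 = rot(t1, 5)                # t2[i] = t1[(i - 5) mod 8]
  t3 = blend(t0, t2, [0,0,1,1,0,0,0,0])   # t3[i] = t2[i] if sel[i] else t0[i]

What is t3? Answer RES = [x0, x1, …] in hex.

→ t0 |8b|81|38|6d|af|c9|4d|84|
→ t1 |38|6d|af|c9|4d|84|8b|84|
→ t2 |c9|4d|84|8b|84|38|6d|af|
→ t3 |8b|81|84|8b|af|c9|4d|84|

RES = [ 0x8b  0x81  0x84  0x8b  0xaf  0xc9  0x4d  0x84 ]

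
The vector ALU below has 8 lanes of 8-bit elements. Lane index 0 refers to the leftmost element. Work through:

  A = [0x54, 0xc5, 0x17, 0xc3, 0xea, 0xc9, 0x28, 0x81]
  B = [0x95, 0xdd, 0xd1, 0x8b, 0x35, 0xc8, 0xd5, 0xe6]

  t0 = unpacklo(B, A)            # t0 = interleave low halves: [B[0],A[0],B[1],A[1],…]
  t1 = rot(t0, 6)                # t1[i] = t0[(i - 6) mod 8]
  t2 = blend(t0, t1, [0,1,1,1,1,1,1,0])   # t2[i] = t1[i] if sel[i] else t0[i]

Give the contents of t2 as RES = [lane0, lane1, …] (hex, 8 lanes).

RES = [0x95, 0xc5, 0xd1, 0x17, 0x8b, 0xc3, 0x95, 0xc3]

t0 = [0x95, 0x54, 0xdd, 0xc5, 0xd1, 0x17, 0x8b, 0xc3]
t1 = [0xdd, 0xc5, 0xd1, 0x17, 0x8b, 0xc3, 0x95, 0x54]
t2 = [0x95, 0xc5, 0xd1, 0x17, 0x8b, 0xc3, 0x95, 0xc3]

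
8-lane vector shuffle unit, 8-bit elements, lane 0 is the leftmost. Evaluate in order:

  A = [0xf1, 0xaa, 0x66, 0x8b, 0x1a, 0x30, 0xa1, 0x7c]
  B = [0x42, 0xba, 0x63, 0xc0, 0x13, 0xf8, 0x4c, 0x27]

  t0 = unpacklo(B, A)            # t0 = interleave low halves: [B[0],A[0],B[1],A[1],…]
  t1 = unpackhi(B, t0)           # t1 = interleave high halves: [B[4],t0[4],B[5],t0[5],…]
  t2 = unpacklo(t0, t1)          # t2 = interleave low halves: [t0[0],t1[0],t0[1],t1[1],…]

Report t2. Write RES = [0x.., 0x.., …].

RES = [ 0x42  0x13  0xf1  0x63  0xba  0xf8  0xaa  0x66 ]

  t0: 42 f1 ba aa 63 66 c0 8b
  t1: 13 63 f8 66 4c c0 27 8b
  t2: 42 13 f1 63 ba f8 aa 66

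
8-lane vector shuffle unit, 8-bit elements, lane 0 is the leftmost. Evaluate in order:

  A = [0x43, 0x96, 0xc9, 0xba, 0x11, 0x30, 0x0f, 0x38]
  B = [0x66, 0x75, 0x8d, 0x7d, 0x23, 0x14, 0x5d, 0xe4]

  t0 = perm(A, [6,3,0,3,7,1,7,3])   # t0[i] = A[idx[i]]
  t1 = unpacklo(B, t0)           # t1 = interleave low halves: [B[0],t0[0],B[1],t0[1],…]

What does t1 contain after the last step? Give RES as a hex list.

→ t0 |0f|ba|43|ba|38|96|38|ba|
→ t1 |66|0f|75|ba|8d|43|7d|ba|

RES = [0x66, 0x0f, 0x75, 0xba, 0x8d, 0x43, 0x7d, 0xba]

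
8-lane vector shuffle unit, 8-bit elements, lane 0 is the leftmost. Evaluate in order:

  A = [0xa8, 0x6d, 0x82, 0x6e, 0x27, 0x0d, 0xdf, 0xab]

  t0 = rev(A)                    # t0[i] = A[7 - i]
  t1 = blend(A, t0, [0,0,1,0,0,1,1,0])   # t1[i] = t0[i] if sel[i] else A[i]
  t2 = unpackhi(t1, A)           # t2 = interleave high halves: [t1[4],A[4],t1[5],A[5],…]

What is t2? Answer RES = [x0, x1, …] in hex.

  t0: ab df 0d 27 6e 82 6d a8
  t1: a8 6d 0d 6e 27 82 6d ab
  t2: 27 27 82 0d 6d df ab ab

RES = [0x27, 0x27, 0x82, 0x0d, 0x6d, 0xdf, 0xab, 0xab]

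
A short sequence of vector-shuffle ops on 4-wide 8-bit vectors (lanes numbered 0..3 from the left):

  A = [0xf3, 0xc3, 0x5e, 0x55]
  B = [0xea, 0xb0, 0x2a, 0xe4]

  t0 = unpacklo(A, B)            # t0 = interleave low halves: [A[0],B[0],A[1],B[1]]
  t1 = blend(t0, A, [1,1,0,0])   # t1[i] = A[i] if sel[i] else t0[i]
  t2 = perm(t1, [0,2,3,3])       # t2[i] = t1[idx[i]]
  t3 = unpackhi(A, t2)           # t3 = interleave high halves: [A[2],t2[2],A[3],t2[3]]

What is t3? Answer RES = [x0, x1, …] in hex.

RES = [0x5e, 0xb0, 0x55, 0xb0]

→ t0 |f3|ea|c3|b0|
→ t1 |f3|c3|c3|b0|
→ t2 |f3|c3|b0|b0|
→ t3 |5e|b0|55|b0|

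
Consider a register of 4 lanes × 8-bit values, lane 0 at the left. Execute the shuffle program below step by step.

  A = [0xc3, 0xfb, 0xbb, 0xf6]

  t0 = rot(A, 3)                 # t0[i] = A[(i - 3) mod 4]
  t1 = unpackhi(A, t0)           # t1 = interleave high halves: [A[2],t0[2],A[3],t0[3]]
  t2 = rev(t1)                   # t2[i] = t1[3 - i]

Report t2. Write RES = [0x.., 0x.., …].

→ t0 |fb|bb|f6|c3|
→ t1 |bb|f6|f6|c3|
→ t2 |c3|f6|f6|bb|

RES = [ 0xc3  0xf6  0xf6  0xbb ]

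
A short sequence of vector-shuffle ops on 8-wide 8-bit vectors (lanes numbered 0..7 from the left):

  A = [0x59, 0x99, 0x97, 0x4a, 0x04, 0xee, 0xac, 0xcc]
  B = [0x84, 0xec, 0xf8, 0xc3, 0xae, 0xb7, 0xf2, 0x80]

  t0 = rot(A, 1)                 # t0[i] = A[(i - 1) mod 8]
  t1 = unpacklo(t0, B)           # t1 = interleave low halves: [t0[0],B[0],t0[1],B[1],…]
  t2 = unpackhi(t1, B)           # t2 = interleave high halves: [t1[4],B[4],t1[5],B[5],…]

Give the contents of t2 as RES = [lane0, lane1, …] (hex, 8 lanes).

t0 = [0xcc, 0x59, 0x99, 0x97, 0x4a, 0x04, 0xee, 0xac]
t1 = [0xcc, 0x84, 0x59, 0xec, 0x99, 0xf8, 0x97, 0xc3]
t2 = [0x99, 0xae, 0xf8, 0xb7, 0x97, 0xf2, 0xc3, 0x80]

RES = [ 0x99  0xae  0xf8  0xb7  0x97  0xf2  0xc3  0x80 ]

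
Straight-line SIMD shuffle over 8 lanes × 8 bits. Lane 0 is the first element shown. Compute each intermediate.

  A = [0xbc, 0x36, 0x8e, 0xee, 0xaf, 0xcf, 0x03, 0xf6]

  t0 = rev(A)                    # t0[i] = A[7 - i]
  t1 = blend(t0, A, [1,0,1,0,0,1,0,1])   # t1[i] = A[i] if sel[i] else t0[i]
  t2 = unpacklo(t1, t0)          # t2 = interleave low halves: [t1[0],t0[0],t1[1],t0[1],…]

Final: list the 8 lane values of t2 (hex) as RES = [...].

→ t0 |f6|03|cf|af|ee|8e|36|bc|
→ t1 |bc|03|8e|af|ee|cf|36|f6|
→ t2 |bc|f6|03|03|8e|cf|af|af|

RES = [0xbc, 0xf6, 0x03, 0x03, 0x8e, 0xcf, 0xaf, 0xaf]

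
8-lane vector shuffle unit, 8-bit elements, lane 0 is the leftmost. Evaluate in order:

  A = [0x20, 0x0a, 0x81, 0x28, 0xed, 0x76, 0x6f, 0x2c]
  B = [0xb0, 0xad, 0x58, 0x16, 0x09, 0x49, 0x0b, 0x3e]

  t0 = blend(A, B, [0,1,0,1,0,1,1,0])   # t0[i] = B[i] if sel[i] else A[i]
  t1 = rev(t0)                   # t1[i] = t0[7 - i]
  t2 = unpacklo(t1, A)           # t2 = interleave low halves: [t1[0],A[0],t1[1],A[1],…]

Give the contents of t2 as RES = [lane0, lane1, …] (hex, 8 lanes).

t0 = [0x20, 0xad, 0x81, 0x16, 0xed, 0x49, 0x0b, 0x2c]
t1 = [0x2c, 0x0b, 0x49, 0xed, 0x16, 0x81, 0xad, 0x20]
t2 = [0x2c, 0x20, 0x0b, 0x0a, 0x49, 0x81, 0xed, 0x28]

RES = [0x2c, 0x20, 0x0b, 0x0a, 0x49, 0x81, 0xed, 0x28]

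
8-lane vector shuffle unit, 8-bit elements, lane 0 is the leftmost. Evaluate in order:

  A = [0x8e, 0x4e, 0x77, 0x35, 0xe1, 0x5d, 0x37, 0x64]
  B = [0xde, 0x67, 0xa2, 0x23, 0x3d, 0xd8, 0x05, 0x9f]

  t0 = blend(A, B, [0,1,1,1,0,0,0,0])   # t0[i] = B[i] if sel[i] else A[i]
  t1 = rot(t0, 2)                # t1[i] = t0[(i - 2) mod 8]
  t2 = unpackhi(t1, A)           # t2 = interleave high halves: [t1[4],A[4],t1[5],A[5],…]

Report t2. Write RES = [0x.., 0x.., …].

RES = [0xa2, 0xe1, 0x23, 0x5d, 0xe1, 0x37, 0x5d, 0x64]

t0 = [0x8e, 0x67, 0xa2, 0x23, 0xe1, 0x5d, 0x37, 0x64]
t1 = [0x37, 0x64, 0x8e, 0x67, 0xa2, 0x23, 0xe1, 0x5d]
t2 = [0xa2, 0xe1, 0x23, 0x5d, 0xe1, 0x37, 0x5d, 0x64]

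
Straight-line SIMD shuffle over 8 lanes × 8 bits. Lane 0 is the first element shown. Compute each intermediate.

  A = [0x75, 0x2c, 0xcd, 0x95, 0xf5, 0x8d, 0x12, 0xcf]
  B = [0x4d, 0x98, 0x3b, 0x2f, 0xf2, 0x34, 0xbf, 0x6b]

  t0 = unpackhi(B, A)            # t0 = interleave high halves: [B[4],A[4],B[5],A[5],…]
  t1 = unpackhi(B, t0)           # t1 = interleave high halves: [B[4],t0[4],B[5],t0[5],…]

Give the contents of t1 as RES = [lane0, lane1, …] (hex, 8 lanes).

RES = [0xf2, 0xbf, 0x34, 0x12, 0xbf, 0x6b, 0x6b, 0xcf]

→ t0 |f2|f5|34|8d|bf|12|6b|cf|
→ t1 |f2|bf|34|12|bf|6b|6b|cf|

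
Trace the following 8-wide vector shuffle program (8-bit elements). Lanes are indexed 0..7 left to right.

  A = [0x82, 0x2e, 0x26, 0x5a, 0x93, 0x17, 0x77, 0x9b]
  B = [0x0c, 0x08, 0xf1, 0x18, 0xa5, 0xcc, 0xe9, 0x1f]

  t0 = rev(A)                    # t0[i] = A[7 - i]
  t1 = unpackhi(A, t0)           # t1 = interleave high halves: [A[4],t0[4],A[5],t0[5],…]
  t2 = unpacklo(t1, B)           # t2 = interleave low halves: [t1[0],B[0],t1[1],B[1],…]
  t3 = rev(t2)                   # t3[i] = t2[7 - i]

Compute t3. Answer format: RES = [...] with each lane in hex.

t0 = [0x9b, 0x77, 0x17, 0x93, 0x5a, 0x26, 0x2e, 0x82]
t1 = [0x93, 0x5a, 0x17, 0x26, 0x77, 0x2e, 0x9b, 0x82]
t2 = [0x93, 0x0c, 0x5a, 0x08, 0x17, 0xf1, 0x26, 0x18]
t3 = [0x18, 0x26, 0xf1, 0x17, 0x08, 0x5a, 0x0c, 0x93]

RES = [ 0x18  0x26  0xf1  0x17  0x08  0x5a  0x0c  0x93 ]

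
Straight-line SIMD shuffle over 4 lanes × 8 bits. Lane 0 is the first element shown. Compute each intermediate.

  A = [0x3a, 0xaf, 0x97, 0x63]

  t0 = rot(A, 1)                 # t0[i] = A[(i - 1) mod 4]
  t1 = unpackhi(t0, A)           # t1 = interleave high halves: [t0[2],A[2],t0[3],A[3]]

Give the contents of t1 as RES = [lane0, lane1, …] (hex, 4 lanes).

  t0: 63 3a af 97
  t1: af 97 97 63

RES = [ 0xaf  0x97  0x97  0x63 ]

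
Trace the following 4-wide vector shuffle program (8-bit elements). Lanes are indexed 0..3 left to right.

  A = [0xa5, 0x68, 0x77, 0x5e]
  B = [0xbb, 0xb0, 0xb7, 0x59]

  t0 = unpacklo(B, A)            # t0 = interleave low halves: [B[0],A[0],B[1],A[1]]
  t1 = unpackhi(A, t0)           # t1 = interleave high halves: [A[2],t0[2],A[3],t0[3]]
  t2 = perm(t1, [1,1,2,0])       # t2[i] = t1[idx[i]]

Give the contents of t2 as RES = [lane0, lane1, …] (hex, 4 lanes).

→ t0 |bb|a5|b0|68|
→ t1 |77|b0|5e|68|
→ t2 |b0|b0|5e|77|

RES = [ 0xb0  0xb0  0x5e  0x77 ]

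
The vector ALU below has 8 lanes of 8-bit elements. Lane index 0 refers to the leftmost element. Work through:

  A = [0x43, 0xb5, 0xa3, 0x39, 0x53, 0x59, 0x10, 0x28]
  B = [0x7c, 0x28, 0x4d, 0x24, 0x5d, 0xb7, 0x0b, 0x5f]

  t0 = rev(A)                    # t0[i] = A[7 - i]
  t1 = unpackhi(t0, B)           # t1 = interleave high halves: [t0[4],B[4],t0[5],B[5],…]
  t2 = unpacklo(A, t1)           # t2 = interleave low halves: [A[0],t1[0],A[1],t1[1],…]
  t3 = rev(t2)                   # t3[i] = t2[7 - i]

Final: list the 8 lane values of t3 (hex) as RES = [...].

RES = [0xb7, 0x39, 0xa3, 0xa3, 0x5d, 0xb5, 0x39, 0x43]

→ t0 |28|10|59|53|39|a3|b5|43|
→ t1 |39|5d|a3|b7|b5|0b|43|5f|
→ t2 |43|39|b5|5d|a3|a3|39|b7|
→ t3 |b7|39|a3|a3|5d|b5|39|43|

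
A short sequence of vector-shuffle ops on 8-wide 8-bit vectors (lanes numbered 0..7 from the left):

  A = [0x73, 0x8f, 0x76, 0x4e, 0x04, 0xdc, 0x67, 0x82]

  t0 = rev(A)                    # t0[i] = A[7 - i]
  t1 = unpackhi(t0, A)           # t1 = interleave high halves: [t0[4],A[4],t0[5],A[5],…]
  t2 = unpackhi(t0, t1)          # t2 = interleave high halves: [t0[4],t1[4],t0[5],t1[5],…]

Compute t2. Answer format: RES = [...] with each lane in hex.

→ t0 |82|67|dc|04|4e|76|8f|73|
→ t1 |4e|04|76|dc|8f|67|73|82|
→ t2 |4e|8f|76|67|8f|73|73|82|

RES = [0x4e, 0x8f, 0x76, 0x67, 0x8f, 0x73, 0x73, 0x82]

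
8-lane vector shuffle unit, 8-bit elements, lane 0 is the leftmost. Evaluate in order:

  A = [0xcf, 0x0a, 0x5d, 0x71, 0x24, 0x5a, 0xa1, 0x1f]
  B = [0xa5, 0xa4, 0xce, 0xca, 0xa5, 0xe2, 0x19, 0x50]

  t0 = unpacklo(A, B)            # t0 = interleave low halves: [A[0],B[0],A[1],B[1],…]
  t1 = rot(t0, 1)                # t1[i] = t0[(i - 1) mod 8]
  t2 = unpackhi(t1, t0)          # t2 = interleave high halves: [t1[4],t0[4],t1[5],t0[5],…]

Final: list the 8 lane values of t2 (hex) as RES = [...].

t0 = [0xcf, 0xa5, 0x0a, 0xa4, 0x5d, 0xce, 0x71, 0xca]
t1 = [0xca, 0xcf, 0xa5, 0x0a, 0xa4, 0x5d, 0xce, 0x71]
t2 = [0xa4, 0x5d, 0x5d, 0xce, 0xce, 0x71, 0x71, 0xca]

RES = [ 0xa4  0x5d  0x5d  0xce  0xce  0x71  0x71  0xca ]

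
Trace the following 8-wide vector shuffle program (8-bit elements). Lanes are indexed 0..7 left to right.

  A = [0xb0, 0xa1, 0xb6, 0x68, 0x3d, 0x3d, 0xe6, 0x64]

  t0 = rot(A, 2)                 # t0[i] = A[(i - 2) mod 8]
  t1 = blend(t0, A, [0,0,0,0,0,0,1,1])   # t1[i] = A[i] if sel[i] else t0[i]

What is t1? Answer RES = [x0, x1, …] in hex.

→ t0 |e6|64|b0|a1|b6|68|3d|3d|
→ t1 |e6|64|b0|a1|b6|68|e6|64|

RES = [ 0xe6  0x64  0xb0  0xa1  0xb6  0x68  0xe6  0x64 ]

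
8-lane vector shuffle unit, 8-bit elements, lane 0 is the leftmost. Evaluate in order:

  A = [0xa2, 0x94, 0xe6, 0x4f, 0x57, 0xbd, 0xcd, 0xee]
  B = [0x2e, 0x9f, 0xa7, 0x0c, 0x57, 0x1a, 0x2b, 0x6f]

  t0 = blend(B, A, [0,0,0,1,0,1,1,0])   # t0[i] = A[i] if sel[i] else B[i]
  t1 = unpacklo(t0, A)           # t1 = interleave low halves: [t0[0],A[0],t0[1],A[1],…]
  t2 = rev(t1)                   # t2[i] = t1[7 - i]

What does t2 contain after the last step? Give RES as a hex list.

RES = [0x4f, 0x4f, 0xe6, 0xa7, 0x94, 0x9f, 0xa2, 0x2e]

  t0: 2e 9f a7 4f 57 bd cd 6f
  t1: 2e a2 9f 94 a7 e6 4f 4f
  t2: 4f 4f e6 a7 94 9f a2 2e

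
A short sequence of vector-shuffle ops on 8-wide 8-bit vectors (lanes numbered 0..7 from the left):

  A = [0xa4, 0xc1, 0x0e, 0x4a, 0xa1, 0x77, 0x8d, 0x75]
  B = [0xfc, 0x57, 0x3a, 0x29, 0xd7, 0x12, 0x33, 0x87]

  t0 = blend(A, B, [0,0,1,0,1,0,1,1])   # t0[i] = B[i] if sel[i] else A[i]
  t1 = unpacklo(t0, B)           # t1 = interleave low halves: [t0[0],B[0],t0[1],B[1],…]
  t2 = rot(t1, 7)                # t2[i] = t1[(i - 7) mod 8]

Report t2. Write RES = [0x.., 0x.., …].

RES = [ 0xfc  0xc1  0x57  0x3a  0x3a  0x4a  0x29  0xa4 ]

t0 = [0xa4, 0xc1, 0x3a, 0x4a, 0xd7, 0x77, 0x33, 0x87]
t1 = [0xa4, 0xfc, 0xc1, 0x57, 0x3a, 0x3a, 0x4a, 0x29]
t2 = [0xfc, 0xc1, 0x57, 0x3a, 0x3a, 0x4a, 0x29, 0xa4]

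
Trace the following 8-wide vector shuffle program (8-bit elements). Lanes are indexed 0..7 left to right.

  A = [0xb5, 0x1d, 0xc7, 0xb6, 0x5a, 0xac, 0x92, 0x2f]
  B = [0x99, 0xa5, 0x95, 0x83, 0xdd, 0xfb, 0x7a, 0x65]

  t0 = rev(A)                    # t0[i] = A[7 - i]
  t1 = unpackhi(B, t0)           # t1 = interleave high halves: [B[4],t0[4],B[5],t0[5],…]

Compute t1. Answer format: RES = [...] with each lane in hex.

→ t0 |2f|92|ac|5a|b6|c7|1d|b5|
→ t1 |dd|b6|fb|c7|7a|1d|65|b5|

RES = [ 0xdd  0xb6  0xfb  0xc7  0x7a  0x1d  0x65  0xb5 ]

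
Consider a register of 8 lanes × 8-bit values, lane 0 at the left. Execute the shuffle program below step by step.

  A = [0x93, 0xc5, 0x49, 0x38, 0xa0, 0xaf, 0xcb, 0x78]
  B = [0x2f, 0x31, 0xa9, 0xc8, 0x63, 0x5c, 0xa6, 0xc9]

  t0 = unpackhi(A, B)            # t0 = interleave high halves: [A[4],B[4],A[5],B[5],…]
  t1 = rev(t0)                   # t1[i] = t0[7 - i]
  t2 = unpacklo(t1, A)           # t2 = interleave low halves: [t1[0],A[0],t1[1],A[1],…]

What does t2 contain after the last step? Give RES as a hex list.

  t0: a0 63 af 5c cb a6 78 c9
  t1: c9 78 a6 cb 5c af 63 a0
  t2: c9 93 78 c5 a6 49 cb 38

RES = [ 0xc9  0x93  0x78  0xc5  0xa6  0x49  0xcb  0x38 ]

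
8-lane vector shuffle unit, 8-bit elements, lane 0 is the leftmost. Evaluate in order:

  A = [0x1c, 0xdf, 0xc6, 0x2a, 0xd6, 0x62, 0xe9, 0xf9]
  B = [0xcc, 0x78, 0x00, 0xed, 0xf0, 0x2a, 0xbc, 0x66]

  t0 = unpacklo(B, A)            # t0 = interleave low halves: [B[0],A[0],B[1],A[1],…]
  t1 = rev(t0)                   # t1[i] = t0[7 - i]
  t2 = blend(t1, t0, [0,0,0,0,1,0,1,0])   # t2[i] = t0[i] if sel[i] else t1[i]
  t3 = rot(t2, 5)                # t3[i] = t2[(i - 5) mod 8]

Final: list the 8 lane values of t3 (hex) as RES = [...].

RES = [0x00, 0x00, 0x78, 0xed, 0xcc, 0x2a, 0xed, 0xc6]

  t0: cc 1c 78 df 00 c6 ed 2a
  t1: 2a ed c6 00 df 78 1c cc
  t2: 2a ed c6 00 00 78 ed cc
  t3: 00 00 78 ed cc 2a ed c6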